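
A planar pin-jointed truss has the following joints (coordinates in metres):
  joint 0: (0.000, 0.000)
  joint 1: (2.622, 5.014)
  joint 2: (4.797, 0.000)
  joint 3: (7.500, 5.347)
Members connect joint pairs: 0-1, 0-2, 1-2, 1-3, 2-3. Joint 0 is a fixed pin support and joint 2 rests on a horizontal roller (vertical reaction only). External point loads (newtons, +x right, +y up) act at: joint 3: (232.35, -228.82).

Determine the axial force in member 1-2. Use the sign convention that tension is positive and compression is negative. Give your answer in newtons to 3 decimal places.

N=4 nodes, M=5 members, R=3 reactions → 2N=8, M+R=8
member 0 (0-1): L=5.6582, (cx,cy)=(0.4634,0.8861)
member 1 (0-2): L=4.7970, (cx,cy)=(1.0000,0.0000)
member 2 (1-2): L=5.4654, (cx,cy)=(0.3980,-0.9174)
member 3 (1-3): L=4.8894, (cx,cy)=(0.9977,0.0681)
member 4 (2-3): L=5.9914, (cx,cy)=(0.4511,0.8924)
solve A·x = −loads:
  F[0-1] = +437.7646 N (tension)
  F[0-2] = +29.4902 N (tension)
  F[1-2] = -396.0280 N (compression)
  F[1-3] = +361.3007 N (tension)
  F[2-3] = -283.9682 N (compression)
  Rx@0 = -232.3500 N
  Ry@0 = -387.9249 N
  Ry@2 = +616.7449 N

-396.028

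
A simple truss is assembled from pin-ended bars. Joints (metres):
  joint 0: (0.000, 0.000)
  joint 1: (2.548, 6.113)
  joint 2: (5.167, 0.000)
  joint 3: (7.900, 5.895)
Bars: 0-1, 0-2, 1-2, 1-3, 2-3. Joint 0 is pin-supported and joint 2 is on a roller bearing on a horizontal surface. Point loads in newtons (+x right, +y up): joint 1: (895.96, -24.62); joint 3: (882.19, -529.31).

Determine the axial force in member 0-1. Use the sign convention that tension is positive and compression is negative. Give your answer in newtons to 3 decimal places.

N=4 nodes, M=5 members, R=3 reactions → 2N=8, M+R=8
member 0 (0-1): L=6.6228, (cx,cy)=(0.3847,0.9230)
member 1 (0-2): L=5.1670, (cx,cy)=(1.0000,0.0000)
member 2 (1-2): L=6.6504, (cx,cy)=(0.3938,-0.9192)
member 3 (1-3): L=5.3564, (cx,cy)=(0.9992,-0.0407)
member 4 (2-3): L=6.4977, (cx,cy)=(0.4206,0.9072)
solve A·x = −loads:
  F[0-1] = +2528.6053 N (tension)
  F[0-2] = +805.3113 N (tension)
  F[1-2] = -2614.9833 N (compression)
  F[1-3] = +1107.6040 N (tension)
  F[2-3] = -533.7408 N (compression)
  Rx@0 = -1778.1500 N
  Ry@0 = -2333.9729 N
  Ry@2 = +2887.9029 N

2528.605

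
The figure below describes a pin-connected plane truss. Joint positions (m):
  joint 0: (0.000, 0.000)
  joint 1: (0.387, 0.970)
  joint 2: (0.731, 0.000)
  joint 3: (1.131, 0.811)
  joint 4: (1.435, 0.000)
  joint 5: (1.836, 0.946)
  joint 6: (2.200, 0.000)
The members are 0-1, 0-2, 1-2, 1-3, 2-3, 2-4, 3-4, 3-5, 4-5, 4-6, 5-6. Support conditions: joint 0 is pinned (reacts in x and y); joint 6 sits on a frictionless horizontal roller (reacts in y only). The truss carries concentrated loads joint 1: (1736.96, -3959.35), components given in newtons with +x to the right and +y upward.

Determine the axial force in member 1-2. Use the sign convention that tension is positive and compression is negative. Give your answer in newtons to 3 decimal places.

-1008.221

N=7 nodes, M=11 members, R=3 reactions → 2N=14, M+R=14
member 0 (0-1): L=1.0444, (cx,cy)=(0.3706,0.9288)
member 1 (0-2): L=0.7310, (cx,cy)=(1.0000,0.0000)
member 2 (1-2): L=1.0292, (cx,cy)=(0.3342,-0.9425)
member 3 (1-3): L=0.7608, (cx,cy)=(0.9779,-0.2090)
member 4 (2-3): L=0.9043, (cx,cy)=(0.4423,0.8968)
member 5 (2-4): L=0.7040, (cx,cy)=(1.0000,0.0000)
member 6 (3-4): L=0.8661, (cx,cy)=(0.3510,-0.9364)
member 7 (3-5): L=0.7178, (cx,cy)=(0.9822,0.1881)
member 8 (4-5): L=1.0275, (cx,cy)=(0.3903,0.9207)
member 9 (4-6): L=0.7650, (cx,cy)=(1.0000,0.0000)
member 10 (5-6): L=1.0136, (cx,cy)=(0.3591,-0.9333)
solve A·x = −loads:
  F[0-1] = -2688.4210 N (compression)
  F[0-2] = +2733.1949 N (tension)
  F[1-2] = -1008.2209 N (compression)
  F[1-3] = -2450.3129 N (compression)
  F[2-3] = +1059.5288 N (tension)
  F[2-4] = +1927.5311 N (tension)
  F[3-4] = -1824.8797 N (compression)
  F[3-5] = -1310.3875 N (compression)
  F[4-5] = +1855.9549 N (tension)
  F[4-6] = +562.6713 N (tension)
  F[5-6] = -1566.8438 N (compression)
  Rx@0 = -1736.9600 N
  Ry@0 = +2497.0229 N
  Ry@6 = +1462.3271 N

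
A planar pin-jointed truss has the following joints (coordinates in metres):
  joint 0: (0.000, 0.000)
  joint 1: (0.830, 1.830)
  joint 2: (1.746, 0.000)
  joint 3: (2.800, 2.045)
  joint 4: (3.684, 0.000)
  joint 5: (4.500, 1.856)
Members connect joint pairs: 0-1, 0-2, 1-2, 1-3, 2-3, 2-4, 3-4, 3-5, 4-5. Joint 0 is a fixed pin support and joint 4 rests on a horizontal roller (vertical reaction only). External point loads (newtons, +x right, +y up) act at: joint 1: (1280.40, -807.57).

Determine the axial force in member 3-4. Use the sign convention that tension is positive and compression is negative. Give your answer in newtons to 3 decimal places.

-891.126

N=6 nodes, M=9 members, R=3 reactions → 2N=12, M+R=12
member 0 (0-1): L=2.0094, (cx,cy)=(0.4131,0.9107)
member 1 (0-2): L=1.7460, (cx,cy)=(1.0000,0.0000)
member 2 (1-2): L=2.0464, (cx,cy)=(0.4476,-0.8942)
member 3 (1-3): L=1.9817, (cx,cy)=(0.9941,0.1085)
member 4 (2-3): L=2.3006, (cx,cy)=(0.4581,0.8889)
member 5 (2-4): L=1.9380, (cx,cy)=(1.0000,0.0000)
member 6 (3-4): L=2.2279, (cx,cy)=(0.3968,-0.9179)
member 7 (3-5): L=1.7105, (cx,cy)=(0.9939,-0.1105)
member 8 (4-5): L=2.0275, (cx,cy)=(0.4025,0.9154)
solve A·x = −loads:
  F[0-1] = +11.4238 N (tension)
  F[0-2] = +1275.6814 N (tension)
  F[1-2] = -1014.9679 N (compression)
  F[1-3] = -826.2544 N (compression)
  F[2-3] = +1021.0748 N (tension)
  F[2-4] = +353.5886 N (tension)
  F[3-4] = -891.1262 N (compression)
  F[3-5] = -0.0000 N (compression)
  F[4-5] = +0.0000 N (tension)
  Rx@0 = -1280.4000 N
  Ry@0 = -10.4037 N
  Ry@4 = +817.9737 N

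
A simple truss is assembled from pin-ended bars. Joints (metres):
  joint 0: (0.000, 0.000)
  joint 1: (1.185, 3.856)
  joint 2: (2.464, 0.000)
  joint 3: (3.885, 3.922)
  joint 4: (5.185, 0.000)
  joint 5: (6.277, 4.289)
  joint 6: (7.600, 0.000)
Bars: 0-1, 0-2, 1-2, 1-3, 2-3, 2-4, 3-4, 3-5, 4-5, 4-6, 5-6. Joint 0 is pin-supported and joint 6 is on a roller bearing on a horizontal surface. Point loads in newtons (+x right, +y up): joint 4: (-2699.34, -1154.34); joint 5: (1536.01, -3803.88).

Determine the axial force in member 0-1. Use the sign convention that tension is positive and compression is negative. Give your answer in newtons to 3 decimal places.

-169.631

N=7 nodes, M=11 members, R=3 reactions → 2N=14, M+R=14
member 0 (0-1): L=4.0340, (cx,cy)=(0.2938,0.9559)
member 1 (0-2): L=2.4640, (cx,cy)=(1.0000,0.0000)
member 2 (1-2): L=4.0626, (cx,cy)=(0.3148,-0.9491)
member 3 (1-3): L=2.7008, (cx,cy)=(0.9997,0.0244)
member 4 (2-3): L=4.1715, (cx,cy)=(0.3406,0.9402)
member 5 (2-4): L=2.7210, (cx,cy)=(1.0000,0.0000)
member 6 (3-4): L=4.1318, (cx,cy)=(0.3146,-0.9492)
member 7 (3-5): L=2.4200, (cx,cy)=(0.9884,0.1517)
member 8 (4-5): L=4.4258, (cx,cy)=(0.2467,0.9691)
member 9 (4-6): L=2.4150, (cx,cy)=(1.0000,0.0000)
member 10 (5-6): L=4.4884, (cx,cy)=(0.2948,-0.9556)
solve A·x = −loads:
  F[0-1] = -169.6310 N (compression)
  F[0-2] = -1113.5001 N (compression)
  F[1-2] = +168.1870 N (tension)
  F[1-3] = -102.8100 N (compression)
  F[2-3] = -169.7895 N (compression)
  F[2-4] = -1002.7127 N (compression)
  F[3-4] = +137.8502 N (tension)
  F[3-5] = -206.3761 N (compression)
  F[4-5] = +1056.1430 N (tension)
  F[4-6] = +1479.4135 N (tension)
  F[5-6] = -5019.0617 N (compression)
  Rx@0 = +1163.3300 N
  Ry@0 = +162.1470 N
  Ry@6 = +4796.0730 N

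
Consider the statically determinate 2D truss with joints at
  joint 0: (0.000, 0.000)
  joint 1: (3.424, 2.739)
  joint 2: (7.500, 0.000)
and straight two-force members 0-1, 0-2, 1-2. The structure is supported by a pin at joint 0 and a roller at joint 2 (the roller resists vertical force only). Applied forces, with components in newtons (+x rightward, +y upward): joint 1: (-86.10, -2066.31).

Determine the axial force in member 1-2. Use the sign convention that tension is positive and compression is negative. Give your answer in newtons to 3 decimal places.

N=3 nodes, M=3 members, R=3 reactions → 2N=6, M+R=6
member 0 (0-1): L=4.3847, (cx,cy)=(0.7809,0.6247)
member 1 (0-2): L=7.5000, (cx,cy)=(1.0000,0.0000)
member 2 (1-2): L=4.9108, (cx,cy)=(0.8300,-0.5578)
solve A·x = −loads:
  F[0-1] = -1848.0469 N (compression)
  F[0-2] = +1357.0233 N (tension)
  F[1-2] = -1634.9513 N (compression)
  Rx@0 = +86.1000 N
  Ry@0 = +1154.4143 N
  Ry@2 = +911.8957 N

-1634.951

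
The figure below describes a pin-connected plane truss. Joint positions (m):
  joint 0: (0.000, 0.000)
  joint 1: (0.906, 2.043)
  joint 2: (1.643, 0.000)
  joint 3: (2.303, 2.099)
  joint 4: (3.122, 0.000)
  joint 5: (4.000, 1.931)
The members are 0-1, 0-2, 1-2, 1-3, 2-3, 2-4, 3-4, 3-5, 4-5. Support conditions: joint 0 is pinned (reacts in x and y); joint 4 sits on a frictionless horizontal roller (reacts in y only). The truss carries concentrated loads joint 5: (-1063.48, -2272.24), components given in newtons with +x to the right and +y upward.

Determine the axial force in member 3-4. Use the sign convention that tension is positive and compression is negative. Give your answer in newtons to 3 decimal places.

N=6 nodes, M=9 members, R=3 reactions → 2N=12, M+R=12
member 0 (0-1): L=2.2349, (cx,cy)=(0.4054,0.9141)
member 1 (0-2): L=1.6430, (cx,cy)=(1.0000,0.0000)
member 2 (1-2): L=2.1719, (cx,cy)=(0.3393,-0.9407)
member 3 (1-3): L=1.3981, (cx,cy)=(0.9992,0.0401)
member 4 (2-3): L=2.2003, (cx,cy)=(0.3000,0.9540)
member 5 (2-4): L=1.4790, (cx,cy)=(1.0000,0.0000)
member 6 (3-4): L=2.2531, (cx,cy)=(0.3635,-0.9316)
member 7 (3-5): L=1.7053, (cx,cy)=(0.9951,-0.0985)
member 8 (4-5): L=2.1212, (cx,cy)=(0.4139,0.9103)
solve A·x = −loads:
  F[0-1] = -20.5165 N (compression)
  F[0-2] = -1055.1628 N (compression)
  F[1-2] = +19.3045 N (tension)
  F[1-3] = -14.8799 N (compression)
  F[2-3] = -19.0356 N (compression)
  F[2-4] = -1042.9022 N (compression)
  F[3-4] = +23.2157 N (tension)
  F[3-5] = -29.1584 N (compression)
  F[4-5] = -2499.2503 N (compression)
  Rx@0 = +1063.4800 N
  Ry@0 = +18.7550 N
  Ry@4 = +2253.4850 N

23.216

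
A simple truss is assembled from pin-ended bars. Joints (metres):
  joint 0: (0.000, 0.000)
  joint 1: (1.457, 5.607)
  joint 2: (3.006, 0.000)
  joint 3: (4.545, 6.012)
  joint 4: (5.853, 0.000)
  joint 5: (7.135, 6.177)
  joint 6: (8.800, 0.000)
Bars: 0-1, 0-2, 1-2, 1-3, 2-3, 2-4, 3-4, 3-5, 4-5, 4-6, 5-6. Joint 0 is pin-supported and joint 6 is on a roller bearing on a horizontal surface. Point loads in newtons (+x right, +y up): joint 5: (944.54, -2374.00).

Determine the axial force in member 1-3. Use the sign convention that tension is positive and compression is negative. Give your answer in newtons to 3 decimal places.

111.577

N=7 nodes, M=11 members, R=3 reactions → 2N=14, M+R=14
member 0 (0-1): L=5.7932, (cx,cy)=(0.2515,0.9679)
member 1 (0-2): L=3.0060, (cx,cy)=(1.0000,0.0000)
member 2 (1-2): L=5.8170, (cx,cy)=(0.2663,-0.9639)
member 3 (1-3): L=3.1144, (cx,cy)=(0.9915,0.1300)
member 4 (2-3): L=6.2059, (cx,cy)=(0.2480,0.9688)
member 5 (2-4): L=2.8470, (cx,cy)=(1.0000,0.0000)
member 6 (3-4): L=6.1526, (cx,cy)=(0.2126,-0.9771)
member 7 (3-5): L=2.5953, (cx,cy)=(0.9980,0.0636)
member 8 (4-5): L=6.3086, (cx,cy)=(0.2032,0.9791)
member 9 (4-6): L=2.9470, (cx,cy)=(1.0000,0.0000)
member 10 (5-6): L=6.3975, (cx,cy)=(0.2603,-0.9655)
solve A·x = −loads:
  F[0-1] = +220.9325 N (tension)
  F[0-2] = +888.9752 N (tension)
  F[1-2] = -206.7880 N (compression)
  F[1-3] = +111.5772 N (tension)
  F[2-3] = +205.7488 N (tension)
  F[2-4] = +782.8863 N (tension)
  F[3-4] = -205.4465 N (compression)
  F[3-5] = +205.7462 N (tension)
  F[4-5] = +205.0283 N (tension)
  F[4-6] = +697.5455 N (tension)
  F[5-6] = -2680.1939 N (compression)
  Rx@0 = -944.5400 N
  Ry@0 = -213.8311 N
  Ry@6 = +2587.8311 N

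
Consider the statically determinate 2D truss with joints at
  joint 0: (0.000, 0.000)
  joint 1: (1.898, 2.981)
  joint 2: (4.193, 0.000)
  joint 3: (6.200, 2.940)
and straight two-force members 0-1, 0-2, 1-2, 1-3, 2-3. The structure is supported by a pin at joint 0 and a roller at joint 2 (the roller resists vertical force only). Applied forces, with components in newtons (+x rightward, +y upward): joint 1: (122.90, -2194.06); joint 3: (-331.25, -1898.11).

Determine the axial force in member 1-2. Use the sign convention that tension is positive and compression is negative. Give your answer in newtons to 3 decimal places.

-2228.671

N=4 nodes, M=5 members, R=3 reactions → 2N=8, M+R=8
member 0 (0-1): L=3.5339, (cx,cy)=(0.5371,0.8435)
member 1 (0-2): L=4.1930, (cx,cy)=(1.0000,0.0000)
member 2 (1-2): L=3.7621, (cx,cy)=(0.6100,-0.7924)
member 3 (1-3): L=4.3022, (cx,cy)=(1.0000,-0.0095)
member 4 (2-3): L=3.5597, (cx,cy)=(0.5638,0.8259)
solve A·x = −loads:
  F[0-1] = -518.3502 N (compression)
  F[0-2] = +70.0439 N (tension)
  F[1-2] = -2228.6706 N (compression)
  F[1-3] = +958.3096 N (tension)
  F[2-3] = -2287.1570 N (compression)
  Rx@0 = +208.3500 N
  Ry@0 = +437.2457 N
  Ry@2 = +3654.9243 N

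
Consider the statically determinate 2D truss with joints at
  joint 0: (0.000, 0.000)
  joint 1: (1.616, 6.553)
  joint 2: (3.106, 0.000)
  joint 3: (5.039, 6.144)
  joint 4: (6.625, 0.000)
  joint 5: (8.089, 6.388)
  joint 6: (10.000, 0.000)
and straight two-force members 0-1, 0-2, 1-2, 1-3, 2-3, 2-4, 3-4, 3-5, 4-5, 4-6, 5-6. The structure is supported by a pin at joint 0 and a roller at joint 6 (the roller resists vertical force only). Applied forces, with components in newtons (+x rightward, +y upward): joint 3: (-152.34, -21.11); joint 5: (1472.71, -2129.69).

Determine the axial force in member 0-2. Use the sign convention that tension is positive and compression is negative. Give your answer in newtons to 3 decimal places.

N=7 nodes, M=11 members, R=3 reactions → 2N=14, M+R=14
member 0 (0-1): L=6.7493, (cx,cy)=(0.2394,0.9709)
member 1 (0-2): L=3.1060, (cx,cy)=(1.0000,0.0000)
member 2 (1-2): L=6.7203, (cx,cy)=(0.2217,-0.9751)
member 3 (1-3): L=3.4473, (cx,cy)=(0.9929,-0.1186)
member 4 (2-3): L=6.4409, (cx,cy)=(0.3001,0.9539)
member 5 (2-4): L=3.5190, (cx,cy)=(1.0000,0.0000)
member 6 (3-4): L=6.3454, (cx,cy)=(0.2499,-0.9683)
member 7 (3-5): L=3.0597, (cx,cy)=(0.9968,0.0797)
member 8 (4-5): L=6.5536, (cx,cy)=(0.2234,0.9747)
member 9 (4-6): L=3.3750, (cx,cy)=(1.0000,0.0000)
member 10 (5-6): L=6.6677, (cx,cy)=(0.2866,-0.9580)
solve A·x = −loads:
  F[0-1] = +442.5864 N (tension)
  F[0-2] = +1214.4008 N (tension)
  F[1-2] = -466.3357 N (compression)
  F[1-3] = +210.8533 N (tension)
  F[2-3] = +476.7034 N (tension)
  F[2-4] = +967.9410 N (tension)
  F[3-4] = -415.3191 N (compression)
  F[3-5] = +610.5202 N (tension)
  F[4-5] = +412.5626 N (tension)
  F[4-6] = +771.9725 N (tension)
  F[5-6] = -2693.5087 N (compression)
  Rx@0 = -1320.3700 N
  Ry@0 = -429.7130 N
  Ry@6 = +2580.5130 N

1214.401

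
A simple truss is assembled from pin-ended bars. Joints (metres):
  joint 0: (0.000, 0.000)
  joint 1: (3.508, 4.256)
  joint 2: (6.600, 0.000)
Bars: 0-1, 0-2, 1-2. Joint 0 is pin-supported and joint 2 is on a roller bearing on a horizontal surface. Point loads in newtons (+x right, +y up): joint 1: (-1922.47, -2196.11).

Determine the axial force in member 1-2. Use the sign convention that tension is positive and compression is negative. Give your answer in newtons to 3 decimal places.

N=3 nodes, M=3 members, R=3 reactions → 2N=6, M+R=6
member 0 (0-1): L=5.5154, (cx,cy)=(0.6360,0.7717)
member 1 (0-2): L=6.6000, (cx,cy)=(1.0000,0.0000)
member 2 (1-2): L=5.2606, (cx,cy)=(0.5878,-0.8090)
solve A·x = −loads:
  F[0-1] = -2939.8336 N (compression)
  F[0-2] = -52.6251 N (compression)
  F[1-2] = +89.5343 N (tension)
  Rx@0 = +1922.4700 N
  Ry@0 = +2268.5461 N
  Ry@2 = -72.4361 N

89.534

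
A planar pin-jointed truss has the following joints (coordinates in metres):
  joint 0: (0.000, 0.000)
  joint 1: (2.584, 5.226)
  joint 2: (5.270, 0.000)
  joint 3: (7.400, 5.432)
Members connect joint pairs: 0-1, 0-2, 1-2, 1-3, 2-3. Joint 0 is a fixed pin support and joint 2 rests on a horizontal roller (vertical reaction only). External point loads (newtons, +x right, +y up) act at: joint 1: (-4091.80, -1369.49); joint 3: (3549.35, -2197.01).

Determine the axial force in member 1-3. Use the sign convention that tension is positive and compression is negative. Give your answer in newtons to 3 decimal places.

4490.189

N=4 nodes, M=5 members, R=3 reactions → 2N=8, M+R=8
member 0 (0-1): L=5.8299, (cx,cy)=(0.4432,0.8964)
member 1 (0-2): L=5.2700, (cx,cy)=(1.0000,0.0000)
member 2 (1-2): L=5.8759, (cx,cy)=(0.4571,-0.8894)
member 3 (1-3): L=4.8204, (cx,cy)=(0.9991,0.0427)
member 4 (2-3): L=5.8347, (cx,cy)=(0.3651,0.9310)
solve A·x = −loads:
  F[0-1] = -233.3785 N (compression)
  F[0-2] = -439.0097 N (compression)
  F[1-2] = -1088.8202 N (compression)
  F[1-3] = +4490.1887 N (tension)
  F[2-3] = -2565.9911 N (compression)
  Rx@0 = +542.4500 N
  Ry@0 = +209.2024 N
  Ry@2 = +3357.2976 N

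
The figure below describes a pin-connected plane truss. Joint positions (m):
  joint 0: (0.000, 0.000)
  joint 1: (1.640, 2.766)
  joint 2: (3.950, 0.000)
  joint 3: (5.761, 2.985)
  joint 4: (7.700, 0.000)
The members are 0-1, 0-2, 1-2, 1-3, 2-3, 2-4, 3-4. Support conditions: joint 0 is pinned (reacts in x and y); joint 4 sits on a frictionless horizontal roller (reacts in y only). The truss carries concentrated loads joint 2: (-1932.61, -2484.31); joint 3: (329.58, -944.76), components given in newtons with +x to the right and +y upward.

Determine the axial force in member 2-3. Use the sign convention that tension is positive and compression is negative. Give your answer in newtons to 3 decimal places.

N=5 nodes, M=7 members, R=3 reactions → 2N=10, M+R=10
member 0 (0-1): L=3.2156, (cx,cy)=(0.5100,0.8602)
member 1 (0-2): L=3.9500, (cx,cy)=(1.0000,0.0000)
member 2 (1-2): L=3.6037, (cx,cy)=(0.6410,-0.7675)
member 3 (1-3): L=4.1268, (cx,cy)=(0.9986,0.0531)
member 4 (2-3): L=3.4914, (cx,cy)=(0.5187,0.8550)
member 5 (2-4): L=3.7500, (cx,cy)=(1.0000,0.0000)
member 6 (3-4): L=3.5595, (cx,cy)=(0.5447,-0.8386)
solve A·x = −loads:
  F[0-1] = -1534.6185 N (compression)
  F[0-2] = -820.3639 N (compression)
  F[1-2] = +1594.8550 N (tension)
  F[1-3] = -1807.5196 N (compression)
  F[2-3] = +1473.9921 N (tension)
  F[2-4] = +1369.9907 N (tension)
  F[3-4] = -2514.9375 N (compression)
  Rx@0 = +1603.0300 N
  Ry@0 = +1320.0332 N
  Ry@4 = +2109.0368 N

1473.992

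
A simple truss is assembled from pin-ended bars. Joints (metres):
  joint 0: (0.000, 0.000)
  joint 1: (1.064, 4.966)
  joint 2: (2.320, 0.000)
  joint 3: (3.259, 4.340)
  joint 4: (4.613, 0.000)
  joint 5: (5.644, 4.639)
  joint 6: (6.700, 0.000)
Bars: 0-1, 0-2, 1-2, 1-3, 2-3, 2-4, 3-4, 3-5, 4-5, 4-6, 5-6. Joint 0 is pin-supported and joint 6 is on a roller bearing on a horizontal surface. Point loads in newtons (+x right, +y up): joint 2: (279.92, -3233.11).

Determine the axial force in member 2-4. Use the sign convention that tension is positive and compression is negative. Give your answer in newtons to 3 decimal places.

N=7 nodes, M=11 members, R=3 reactions → 2N=14, M+R=14
member 0 (0-1): L=5.0787, (cx,cy)=(0.2095,0.9778)
member 1 (0-2): L=2.3200, (cx,cy)=(1.0000,0.0000)
member 2 (1-2): L=5.1224, (cx,cy)=(0.2452,-0.9695)
member 3 (1-3): L=2.2825, (cx,cy)=(0.9617,-0.2743)
member 4 (2-3): L=4.4404, (cx,cy)=(0.2115,0.9774)
member 5 (2-4): L=2.2930, (cx,cy)=(1.0000,0.0000)
member 6 (3-4): L=4.5463, (cx,cy)=(0.2978,-0.9546)
member 7 (3-5): L=2.4037, (cx,cy)=(0.9922,0.1244)
member 8 (4-5): L=4.7522, (cx,cy)=(0.2170,0.9762)
member 9 (4-6): L=2.0870, (cx,cy)=(1.0000,0.0000)
member 10 (5-6): L=4.7577, (cx,cy)=(0.2220,-0.9751)
solve A·x = −loads:
  F[0-1] = -2161.5542 N (compression)
  F[0-2] = +732.7703 N (tension)
  F[1-2] = +2493.1925 N (tension)
  F[1-3] = -1106.6102 N (compression)
  F[2-3] = +834.9090 N (tension)
  F[2-4] = +887.6231 N (tension)
  F[3-4] = -1240.7815 N (compression)
  F[3-5] = -522.1440 N (compression)
  F[4-5] = +1213.3758 N (tension)
  F[4-6] = +254.8433 N (tension)
  F[5-6] = -1148.1640 N (compression)
  Rx@0 = -279.9200 N
  Ry@0 = +2113.5853 N
  Ry@6 = +1119.5247 N

887.623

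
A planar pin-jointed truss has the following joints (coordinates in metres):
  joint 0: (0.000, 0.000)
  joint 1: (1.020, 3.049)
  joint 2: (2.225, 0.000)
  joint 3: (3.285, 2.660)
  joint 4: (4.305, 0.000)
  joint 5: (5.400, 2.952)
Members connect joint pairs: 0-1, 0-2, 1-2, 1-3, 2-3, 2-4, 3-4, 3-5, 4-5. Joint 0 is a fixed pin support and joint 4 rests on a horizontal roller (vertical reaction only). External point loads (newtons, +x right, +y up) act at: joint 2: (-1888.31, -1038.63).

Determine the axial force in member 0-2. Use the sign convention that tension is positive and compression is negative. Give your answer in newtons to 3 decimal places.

N=6 nodes, M=9 members, R=3 reactions → 2N=12, M+R=12
member 0 (0-1): L=3.2151, (cx,cy)=(0.3173,0.9483)
member 1 (0-2): L=2.2250, (cx,cy)=(1.0000,0.0000)
member 2 (1-2): L=3.2785, (cx,cy)=(0.3675,-0.9300)
member 3 (1-3): L=2.2982, (cx,cy)=(0.9856,-0.1693)
member 4 (2-3): L=2.8634, (cx,cy)=(0.3702,0.9290)
member 5 (2-4): L=2.0800, (cx,cy)=(1.0000,0.0000)
member 6 (3-4): L=2.8489, (cx,cy)=(0.3580,-0.9337)
member 7 (3-5): L=2.1351, (cx,cy)=(0.9906,0.1368)
member 8 (4-5): L=3.1485, (cx,cy)=(0.3478,0.9376)
solve A·x = −loads:
  F[0-1] = -529.1596 N (compression)
  F[0-2] = -1720.4320 N (compression)
  F[1-2] = +612.1441 N (tension)
  F[1-3] = -398.6226 N (compression)
  F[2-3] = +505.2257 N (tension)
  F[2-4] = +205.8431 N (tension)
  F[3-4] = -574.9196 N (compression)
  F[3-5] = -0.0000 N (tension)
  F[4-5] = +0.0000 N (tension)
  Rx@0 = +1888.3100 N
  Ry@0 = +501.8236 N
  Ry@4 = +536.8064 N

-1720.432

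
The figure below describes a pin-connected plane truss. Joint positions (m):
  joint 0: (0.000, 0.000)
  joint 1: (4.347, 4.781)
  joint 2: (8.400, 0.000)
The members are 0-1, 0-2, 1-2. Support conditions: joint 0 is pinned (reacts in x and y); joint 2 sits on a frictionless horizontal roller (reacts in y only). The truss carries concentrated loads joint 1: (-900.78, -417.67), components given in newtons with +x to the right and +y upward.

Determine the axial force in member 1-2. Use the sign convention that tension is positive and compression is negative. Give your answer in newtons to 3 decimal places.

388.768

N=3 nodes, M=3 members, R=3 reactions → 2N=6, M+R=6
member 0 (0-1): L=6.4618, (cx,cy)=(0.6727,0.7399)
member 1 (0-2): L=8.4000, (cx,cy)=(1.0000,0.0000)
member 2 (1-2): L=6.2678, (cx,cy)=(0.6466,-0.7628)
solve A·x = −loads:
  F[0-1] = -965.3039 N (compression)
  F[0-2] = -251.3943 N (compression)
  F[1-2] = +388.7683 N (tension)
  Rx@0 = +900.7800 N
  Ry@0 = +714.2197 N
  Ry@2 = -296.5497 N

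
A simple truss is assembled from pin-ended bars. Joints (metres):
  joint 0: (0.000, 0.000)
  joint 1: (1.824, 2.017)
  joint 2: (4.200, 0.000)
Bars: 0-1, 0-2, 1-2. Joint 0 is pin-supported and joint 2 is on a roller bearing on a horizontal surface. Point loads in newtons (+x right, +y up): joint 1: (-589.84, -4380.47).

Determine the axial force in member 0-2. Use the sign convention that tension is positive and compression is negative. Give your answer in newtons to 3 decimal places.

N=3 nodes, M=3 members, R=3 reactions → 2N=6, M+R=6
member 0 (0-1): L=2.7194, (cx,cy)=(0.6707,0.7417)
member 1 (0-2): L=4.2000, (cx,cy)=(1.0000,0.0000)
member 2 (1-2): L=3.1167, (cx,cy)=(0.7624,-0.6472)
solve A·x = −loads:
  F[0-1] = -3723.0057 N (compression)
  F[0-2] = +1907.2930 N (tension)
  F[1-2] = -2501.8573 N (compression)
  Rx@0 = +589.8400 N
  Ry@0 = +2761.3581 N
  Ry@2 = +1619.1119 N

1907.293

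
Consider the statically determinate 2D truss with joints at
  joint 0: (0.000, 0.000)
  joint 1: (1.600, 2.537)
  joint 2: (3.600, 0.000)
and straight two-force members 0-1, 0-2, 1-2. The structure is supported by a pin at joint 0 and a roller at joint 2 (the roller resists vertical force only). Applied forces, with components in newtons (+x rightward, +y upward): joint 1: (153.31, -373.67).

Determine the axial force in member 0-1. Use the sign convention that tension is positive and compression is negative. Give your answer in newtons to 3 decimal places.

-117.698

N=3 nodes, M=3 members, R=3 reactions → 2N=6, M+R=6
member 0 (0-1): L=2.9994, (cx,cy)=(0.5334,0.8458)
member 1 (0-2): L=3.6000, (cx,cy)=(1.0000,0.0000)
member 2 (1-2): L=3.2305, (cx,cy)=(0.6191,-0.7853)
solve A·x = −loads:
  F[0-1] = -117.6981 N (compression)
  F[0-2] = +216.0950 N (tension)
  F[1-2] = -349.0515 N (compression)
  Rx@0 = -153.3100 N
  Ry@0 = +99.5535 N
  Ry@2 = +274.1165 N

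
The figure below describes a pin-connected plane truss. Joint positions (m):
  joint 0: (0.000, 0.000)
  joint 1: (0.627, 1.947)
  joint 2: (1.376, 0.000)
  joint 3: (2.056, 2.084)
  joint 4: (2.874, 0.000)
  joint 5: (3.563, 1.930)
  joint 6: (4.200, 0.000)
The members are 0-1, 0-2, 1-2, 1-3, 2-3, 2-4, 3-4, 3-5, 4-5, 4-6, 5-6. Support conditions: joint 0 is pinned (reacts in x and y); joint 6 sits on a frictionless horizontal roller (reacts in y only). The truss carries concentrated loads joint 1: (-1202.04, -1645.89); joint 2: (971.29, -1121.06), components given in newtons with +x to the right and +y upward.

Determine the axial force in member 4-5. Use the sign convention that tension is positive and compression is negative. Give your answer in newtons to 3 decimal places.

55.193

N=7 nodes, M=11 members, R=3 reactions → 2N=14, M+R=14
member 0 (0-1): L=2.0455, (cx,cy)=(0.3065,0.9519)
member 1 (0-2): L=1.3760, (cx,cy)=(1.0000,0.0000)
member 2 (1-2): L=2.0861, (cx,cy)=(0.3590,-0.9333)
member 3 (1-3): L=1.4356, (cx,cy)=(0.9954,0.0954)
member 4 (2-3): L=2.1921, (cx,cy)=(0.3102,0.9507)
member 5 (2-4): L=1.4980, (cx,cy)=(1.0000,0.0000)
member 6 (3-4): L=2.2388, (cx,cy)=(0.3654,-0.9309)
member 7 (3-5): L=1.5148, (cx,cy)=(0.9948,-0.1017)
member 8 (4-5): L=2.0493, (cx,cy)=(0.3362,0.9418)
member 9 (4-6): L=1.3260, (cx,cy)=(1.0000,0.0000)
member 10 (5-6): L=2.0324, (cx,cy)=(0.3134,-0.9496)
solve A·x = −loads:
  F[0-1] = -2848.3089 N (compression)
  F[0-2] = +642.3460 N (tension)
  F[1-2] = +1133.3995 N (tension)
  F[1-3] = -78.3532 N (compression)
  F[2-3] = +66.5157 N (tension)
  F[2-4] = +57.3624 N (tension)
  F[3-4] = -55.8411 N (compression)
  F[3-5] = -37.1519 N (compression)
  F[4-5] = +55.1932 N (tension)
  F[4-6] = +18.4027 N (tension)
  F[5-6] = -58.7155 N (compression)
  Rx@0 = +230.7500 N
  Ry@0 = +2711.1929 N
  Ry@6 = +55.7571 N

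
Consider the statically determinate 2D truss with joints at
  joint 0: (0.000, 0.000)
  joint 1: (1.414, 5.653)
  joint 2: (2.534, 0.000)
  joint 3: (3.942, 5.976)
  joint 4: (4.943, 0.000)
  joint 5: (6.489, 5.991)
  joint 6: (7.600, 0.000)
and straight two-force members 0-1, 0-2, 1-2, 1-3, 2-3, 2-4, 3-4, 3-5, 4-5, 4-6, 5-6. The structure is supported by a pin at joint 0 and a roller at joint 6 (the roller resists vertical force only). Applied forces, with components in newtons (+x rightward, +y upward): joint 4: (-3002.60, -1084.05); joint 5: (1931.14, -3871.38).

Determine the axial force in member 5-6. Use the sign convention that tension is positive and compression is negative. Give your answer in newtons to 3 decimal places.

-5627.135

N=7 nodes, M=11 members, R=3 reactions → 2N=14, M+R=14
member 0 (0-1): L=5.8272, (cx,cy)=(0.2427,0.9701)
member 1 (0-2): L=2.5340, (cx,cy)=(1.0000,0.0000)
member 2 (1-2): L=5.7629, (cx,cy)=(0.1943,-0.9809)
member 3 (1-3): L=2.5486, (cx,cy)=(0.9919,0.1267)
member 4 (2-3): L=6.1396, (cx,cy)=(0.2293,0.9733)
member 5 (2-4): L=2.4090, (cx,cy)=(1.0000,0.0000)
member 6 (3-4): L=6.0593, (cx,cy)=(0.1652,-0.9863)
member 7 (3-5): L=2.5470, (cx,cy)=(1.0000,0.0059)
member 8 (4-5): L=6.1873, (cx,cy)=(0.2499,0.9683)
member 9 (4-6): L=2.6570, (cx,cy)=(1.0000,0.0000)
member 10 (5-6): L=6.0931, (cx,cy)=(0.1823,-0.9832)
solve A·x = −loads:
  F[0-1] = +595.1612 N (tension)
  F[0-2] = -1215.8799 N (compression)
  F[1-2] = -555.7174 N (compression)
  F[1-3] = +254.4740 N (tension)
  F[2-3] = +560.0474 N (tension)
  F[2-4] = -1452.3176 N (compression)
  F[3-4] = -582.5680 N (compression)
  F[3-5] = +477.1071 N (tension)
  F[4-5] = +1712.9483 N (tension)
  F[4-6] = +1026.0298 N (tension)
  F[5-6] = -5627.1349 N (compression)
  Rx@0 = +1071.4600 N
  Ry@0 = -577.3731 N
  Ry@6 = +5532.8031 N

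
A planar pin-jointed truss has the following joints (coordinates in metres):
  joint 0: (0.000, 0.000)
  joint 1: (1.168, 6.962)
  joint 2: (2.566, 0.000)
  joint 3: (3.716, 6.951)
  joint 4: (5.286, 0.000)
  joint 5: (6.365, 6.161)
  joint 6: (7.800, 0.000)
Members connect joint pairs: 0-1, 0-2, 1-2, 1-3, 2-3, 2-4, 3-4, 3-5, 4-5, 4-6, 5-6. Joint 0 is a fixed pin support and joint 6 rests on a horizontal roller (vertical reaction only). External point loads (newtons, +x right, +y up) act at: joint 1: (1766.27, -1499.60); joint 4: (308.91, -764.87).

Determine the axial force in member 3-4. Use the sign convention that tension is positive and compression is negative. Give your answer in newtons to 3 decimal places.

N=7 nodes, M=11 members, R=3 reactions → 2N=14, M+R=14
member 0 (0-1): L=7.0593, (cx,cy)=(0.1655,0.9862)
member 1 (0-2): L=2.5660, (cx,cy)=(1.0000,0.0000)
member 2 (1-2): L=7.1010, (cx,cy)=(0.1969,-0.9804)
member 3 (1-3): L=2.5480, (cx,cy)=(1.0000,-0.0043)
member 4 (2-3): L=7.0455, (cx,cy)=(0.1632,0.9866)
member 5 (2-4): L=2.7200, (cx,cy)=(1.0000,0.0000)
member 6 (3-4): L=7.1261, (cx,cy)=(0.2203,-0.9754)
member 7 (3-5): L=2.7643, (cx,cy)=(0.9583,-0.2858)
member 8 (4-5): L=6.2548, (cx,cy)=(0.1725,0.9850)
member 9 (4-6): L=2.5140, (cx,cy)=(1.0000,0.0000)
member 10 (5-6): L=6.3259, (cx,cy)=(0.2268,-0.9739)
solve A·x = −loads:
  F[0-1] = +55.7090 N (tension)
  F[0-2] = +2065.9626 N (tension)
  F[1-2] = -1579.2051 N (compression)
  F[1-3] = -1446.1611 N (compression)
  F[2-3] = +1569.3447 N (tension)
  F[2-4] = +1498.9013 N (tension)
  F[3-4] = -1318.7020 N (compression)
  F[3-5] = -938.6054 N (compression)
  F[4-5] = +2082.3884 N (tension)
  F[4-6] = +540.2297 N (tension)
  F[5-6] = -2381.4946 N (compression)
  Rx@0 = -2075.1800 N
  Ry@0 = -54.9412 N
  Ry@6 = +2319.4112 N

-1318.702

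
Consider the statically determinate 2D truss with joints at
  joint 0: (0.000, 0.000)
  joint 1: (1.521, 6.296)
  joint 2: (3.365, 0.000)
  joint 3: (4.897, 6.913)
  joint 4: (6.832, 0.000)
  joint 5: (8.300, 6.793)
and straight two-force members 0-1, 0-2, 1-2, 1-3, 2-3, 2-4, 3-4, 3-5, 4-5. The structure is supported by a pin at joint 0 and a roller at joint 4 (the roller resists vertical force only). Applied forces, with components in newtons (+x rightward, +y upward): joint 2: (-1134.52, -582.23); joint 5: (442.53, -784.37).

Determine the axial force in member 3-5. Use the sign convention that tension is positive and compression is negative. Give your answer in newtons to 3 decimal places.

607.785

N=6 nodes, M=9 members, R=3 reactions → 2N=12, M+R=12
member 0 (0-1): L=6.4771, (cx,cy)=(0.2348,0.9720)
member 1 (0-2): L=3.3650, (cx,cy)=(1.0000,0.0000)
member 2 (1-2): L=6.5605, (cx,cy)=(0.2811,-0.9597)
member 3 (1-3): L=3.4319, (cx,cy)=(0.9837,0.1798)
member 4 (2-3): L=7.0807, (cx,cy)=(0.2164,0.9763)
member 5 (2-4): L=3.4670, (cx,cy)=(1.0000,0.0000)
member 6 (3-4): L=7.1787, (cx,cy)=(0.2695,-0.9630)
member 7 (3-5): L=3.4051, (cx,cy)=(0.9994,-0.0352)
member 8 (4-5): L=6.9498, (cx,cy)=(0.2112,0.9774)
solve A·x = −loads:
  F[0-1] = +322.0875 N (tension)
  F[0-2] = -767.6247 N (compression)
  F[1-2] = -295.9859 N (compression)
  F[1-3] = +161.4603 N (tension)
  F[2-3] = +887.3006 N (tension)
  F[2-4] = +91.7222 N (tension)
  F[3-4] = -951.9650 N (compression)
  F[3-5] = +607.7849 N (tension)
  F[4-5] = -780.5631 N (compression)
  Rx@0 = +691.9900 N
  Ry@0 = -313.0811 N
  Ry@4 = +1679.6811 N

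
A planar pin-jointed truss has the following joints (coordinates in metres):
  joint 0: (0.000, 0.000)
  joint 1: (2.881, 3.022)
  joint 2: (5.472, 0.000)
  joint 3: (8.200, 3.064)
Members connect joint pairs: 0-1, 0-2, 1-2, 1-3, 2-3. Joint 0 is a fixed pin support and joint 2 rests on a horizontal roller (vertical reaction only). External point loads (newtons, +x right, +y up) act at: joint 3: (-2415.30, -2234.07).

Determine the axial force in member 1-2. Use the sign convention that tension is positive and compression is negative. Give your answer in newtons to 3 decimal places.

N=4 nodes, M=5 members, R=3 reactions → 2N=8, M+R=8
member 0 (0-1): L=4.1752, (cx,cy)=(0.6900,0.7238)
member 1 (0-2): L=5.4720, (cx,cy)=(1.0000,0.0000)
member 2 (1-2): L=3.9807, (cx,cy)=(0.6509,-0.7592)
member 3 (1-3): L=5.3192, (cx,cy)=(1.0000,0.0079)
member 4 (2-3): L=4.1024, (cx,cy)=(0.6650,0.7469)
solve A·x = −loads:
  F[0-1] = -329.7335 N (compression)
  F[0-2] = -2187.7773 N (compression)
  F[1-2] = +309.9032 N (tension)
  F[1-3] = -429.2505 N (compression)
  F[2-3] = -2986.7009 N (compression)
  Rx@0 = +2415.3000 N
  Ry@0 = +238.6579 N
  Ry@2 = +1995.4121 N

309.903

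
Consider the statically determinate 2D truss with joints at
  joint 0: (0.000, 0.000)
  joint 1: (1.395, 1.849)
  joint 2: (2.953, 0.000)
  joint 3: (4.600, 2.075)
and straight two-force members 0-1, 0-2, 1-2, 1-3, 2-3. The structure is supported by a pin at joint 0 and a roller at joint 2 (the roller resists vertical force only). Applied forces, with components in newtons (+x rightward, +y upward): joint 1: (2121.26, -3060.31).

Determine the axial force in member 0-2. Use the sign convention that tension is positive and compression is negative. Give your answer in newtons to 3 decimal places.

2337.341

N=4 nodes, M=5 members, R=3 reactions → 2N=8, M+R=8
member 0 (0-1): L=2.3162, (cx,cy)=(0.6023,0.7983)
member 1 (0-2): L=2.9530, (cx,cy)=(1.0000,0.0000)
member 2 (1-2): L=2.4179, (cx,cy)=(0.6444,-0.7647)
member 3 (1-3): L=3.2130, (cx,cy)=(0.9975,0.0703)
member 4 (2-3): L=2.6492, (cx,cy)=(0.6217,0.7833)
solve A·x = −loads:
  F[0-1] = -358.7741 N (compression)
  F[0-2] = +2337.3415 N (tension)
  F[1-2] = -3627.3565 N (compression)
  F[1-3] = +0.0000 N (tension)
  F[2-3] = -0.0000 N (compression)
  Rx@0 = -2121.2600 N
  Ry@0 = +286.4048 N
  Ry@2 = +2773.9052 N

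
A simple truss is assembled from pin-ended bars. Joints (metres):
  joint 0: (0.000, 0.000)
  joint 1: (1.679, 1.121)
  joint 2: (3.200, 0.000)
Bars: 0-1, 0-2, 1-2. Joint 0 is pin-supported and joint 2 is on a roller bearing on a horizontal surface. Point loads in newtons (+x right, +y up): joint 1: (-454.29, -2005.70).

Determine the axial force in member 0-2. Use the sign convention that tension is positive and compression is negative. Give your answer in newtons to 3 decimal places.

N=3 nodes, M=3 members, R=3 reactions → 2N=6, M+R=6
member 0 (0-1): L=2.0188, (cx,cy)=(0.8317,0.5553)
member 1 (0-2): L=3.2000, (cx,cy)=(1.0000,0.0000)
member 2 (1-2): L=1.8895, (cx,cy)=(0.8050,-0.5933)
solve A·x = −loads:
  F[0-1] = -2003.4839 N (compression)
  F[0-2] = +1211.9456 N (tension)
  F[1-2] = -1505.5425 N (compression)
  Rx@0 = +454.2900 N
  Ry@0 = +1112.4777 N
  Ry@2 = +893.2223 N

1211.946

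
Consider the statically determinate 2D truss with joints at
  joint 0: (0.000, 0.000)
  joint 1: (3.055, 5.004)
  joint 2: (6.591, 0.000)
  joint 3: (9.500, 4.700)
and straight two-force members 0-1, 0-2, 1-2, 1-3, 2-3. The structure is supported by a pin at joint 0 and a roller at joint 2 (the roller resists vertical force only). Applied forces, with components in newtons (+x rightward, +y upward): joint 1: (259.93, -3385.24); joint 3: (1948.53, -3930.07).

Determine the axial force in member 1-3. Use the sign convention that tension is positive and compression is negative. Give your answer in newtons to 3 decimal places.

N=4 nodes, M=5 members, R=3 reactions → 2N=8, M+R=8
member 0 (0-1): L=5.8629, (cx,cy)=(0.5211,0.8535)
member 1 (0-2): L=6.5910, (cx,cy)=(1.0000,0.0000)
member 2 (1-2): L=6.1273, (cx,cy)=(0.5771,-0.8167)
member 3 (1-3): L=6.4522, (cx,cy)=(0.9989,-0.0471)
member 4 (2-3): L=5.5274, (cx,cy)=(0.5263,0.8503)
solve A·x = −loads:
  F[0-1] = +1763.6085 N (tension)
  F[0-2] = +1289.4834 N (tension)
  F[1-2] = -6234.1305 N (compression)
  F[1-3] = +4261.4536 N (tension)
  F[2-3] = -4385.8102 N (compression)
  Rx@0 = -2208.4600 N
  Ry@0 = -1505.2565 N
  Ry@2 = +8820.5665 N

4261.454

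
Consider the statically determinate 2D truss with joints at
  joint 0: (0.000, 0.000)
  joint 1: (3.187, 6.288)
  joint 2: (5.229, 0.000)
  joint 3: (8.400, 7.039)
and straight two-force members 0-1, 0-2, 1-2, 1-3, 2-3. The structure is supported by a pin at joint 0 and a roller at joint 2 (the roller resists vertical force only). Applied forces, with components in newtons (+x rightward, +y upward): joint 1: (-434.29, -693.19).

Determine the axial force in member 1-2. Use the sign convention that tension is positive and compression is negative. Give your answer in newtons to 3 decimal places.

104.883

N=4 nodes, M=5 members, R=3 reactions → 2N=8, M+R=8
member 0 (0-1): L=7.0495, (cx,cy)=(0.4521,0.8920)
member 1 (0-2): L=5.2290, (cx,cy)=(1.0000,0.0000)
member 2 (1-2): L=6.6113, (cx,cy)=(0.3089,-0.9511)
member 3 (1-3): L=5.2668, (cx,cy)=(0.9898,0.1426)
member 4 (2-3): L=7.7203, (cx,cy)=(0.4107,0.9118)
solve A·x = −loads:
  F[0-1] = -888.9777 N (compression)
  F[0-2] = -32.3950 N (compression)
  F[1-2] = +104.8833 N (tension)
  F[1-3] = +0.0000 N (tension)
  F[2-3] = +0.0000 N (tension)
  Rx@0 = +434.2900 N
  Ry@0 = +792.9450 N
  Ry@2 = -99.7550 N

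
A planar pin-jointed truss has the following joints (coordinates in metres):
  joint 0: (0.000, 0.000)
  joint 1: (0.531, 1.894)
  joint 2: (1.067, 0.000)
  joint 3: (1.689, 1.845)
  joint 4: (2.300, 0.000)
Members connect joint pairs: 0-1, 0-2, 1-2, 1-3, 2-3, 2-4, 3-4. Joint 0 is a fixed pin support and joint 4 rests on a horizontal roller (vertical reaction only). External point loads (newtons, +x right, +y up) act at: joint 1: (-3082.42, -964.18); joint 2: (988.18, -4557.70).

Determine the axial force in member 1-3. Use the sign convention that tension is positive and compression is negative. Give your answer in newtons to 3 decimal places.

132.773

N=5 nodes, M=7 members, R=3 reactions → 2N=10, M+R=10
member 0 (0-1): L=1.9670, (cx,cy)=(0.2700,0.9629)
member 1 (0-2): L=1.0670, (cx,cy)=(1.0000,0.0000)
member 2 (1-2): L=1.9684, (cx,cy)=(0.2723,-0.9622)
member 3 (1-3): L=1.1590, (cx,cy)=(0.9991,-0.0423)
member 4 (2-3): L=1.9470, (cx,cy)=(0.3195,0.9476)
member 5 (2-4): L=1.2330, (cx,cy)=(1.0000,0.0000)
member 6 (3-4): L=1.9435, (cx,cy)=(0.3144,-0.9493)
solve A·x = −loads:
  F[0-1] = -5943.8809 N (compression)
  F[0-2] = -489.6865 N (compression)
  F[1-2] = +4940.0974 N (tension)
  F[1-3] = +132.7734 N (tension)
  F[2-3] = -206.5392 N (compression)
  F[2-4] = -66.6734 N (compression)
  F[3-4] = +212.0824 N (tension)
  Rx@0 = +2094.2400 N
  Ry@0 = +5723.2096 N
  Ry@4 = -201.3296 N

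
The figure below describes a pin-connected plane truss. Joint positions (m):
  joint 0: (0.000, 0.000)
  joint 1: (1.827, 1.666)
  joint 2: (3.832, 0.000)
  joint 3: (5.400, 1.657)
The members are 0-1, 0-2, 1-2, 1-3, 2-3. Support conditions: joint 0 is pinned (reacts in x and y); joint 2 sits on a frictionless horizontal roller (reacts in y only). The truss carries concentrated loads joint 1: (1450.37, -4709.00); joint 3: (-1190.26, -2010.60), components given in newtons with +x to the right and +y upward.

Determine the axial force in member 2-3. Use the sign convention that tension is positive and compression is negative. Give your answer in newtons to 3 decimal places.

N=4 nodes, M=5 members, R=3 reactions → 2N=8, M+R=8
member 0 (0-1): L=2.4725, (cx,cy)=(0.7389,0.6738)
member 1 (0-2): L=3.8320, (cx,cy)=(1.0000,0.0000)
member 2 (1-2): L=2.6068, (cx,cy)=(0.7691,-0.6391)
member 3 (1-3): L=3.5730, (cx,cy)=(1.0000,-0.0025)
member 4 (2-3): L=2.2813, (cx,cy)=(0.6873,0.7263)
solve A·x = −loads:
  F[0-1] = -2263.6990 N (compression)
  F[0-2] = +1932.7898 N (tension)
  F[1-2] = -4984.4522 N (compression)
  F[1-3] = +710.6559 N (tension)
  F[2-3] = -2765.6446 N (compression)
  Rx@0 = -260.1100 N
  Ry@0 = +1525.2789 N
  Ry@2 = +5194.3211 N

-2765.645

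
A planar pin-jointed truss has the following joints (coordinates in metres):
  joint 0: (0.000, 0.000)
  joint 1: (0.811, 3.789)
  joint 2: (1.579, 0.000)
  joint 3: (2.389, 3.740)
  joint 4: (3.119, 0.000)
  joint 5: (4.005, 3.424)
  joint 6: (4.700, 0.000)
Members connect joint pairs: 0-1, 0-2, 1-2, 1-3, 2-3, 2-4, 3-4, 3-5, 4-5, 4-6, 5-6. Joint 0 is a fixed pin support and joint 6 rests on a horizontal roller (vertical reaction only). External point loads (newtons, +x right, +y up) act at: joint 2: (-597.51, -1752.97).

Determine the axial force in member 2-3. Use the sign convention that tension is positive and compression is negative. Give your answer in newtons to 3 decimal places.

587.067

N=7 nodes, M=11 members, R=3 reactions → 2N=14, M+R=14
member 0 (0-1): L=3.8748, (cx,cy)=(0.2093,0.9779)
member 1 (0-2): L=1.5790, (cx,cy)=(1.0000,0.0000)
member 2 (1-2): L=3.8661, (cx,cy)=(0.1987,-0.9801)
member 3 (1-3): L=1.5788, (cx,cy)=(0.9995,-0.0310)
member 4 (2-3): L=3.8267, (cx,cy)=(0.2117,0.9773)
member 5 (2-4): L=1.5400, (cx,cy)=(1.0000,0.0000)
member 6 (3-4): L=3.8106, (cx,cy)=(0.1916,-0.9815)
member 7 (3-5): L=1.6466, (cx,cy)=(0.9814,-0.1919)
member 8 (4-5): L=3.5368, (cx,cy)=(0.2505,0.9681)
member 9 (4-6): L=1.5810, (cx,cy)=(1.0000,0.0000)
member 10 (5-6): L=3.4938, (cx,cy)=(0.1989,-0.9800)
solve A·x = −loads:
  F[0-1] = -1190.4125 N (compression)
  F[0-2] = -348.3567 N (compression)
  F[1-2] = +1203.1847 N (tension)
  F[1-3] = -488.4041 N (compression)
  F[2-3] = +587.0670 N (tension)
  F[2-4] = +363.9042 N (tension)
  F[3-4] = -548.4684 N (compression)
  F[3-5] = -263.7352 N (compression)
  F[4-5] = +556.0399 N (tension)
  F[4-6] = +119.5391 N (tension)
  F[5-6] = -600.9328 N (compression)
  Rx@0 = +597.5100 N
  Ry@0 = +1164.0467 N
  Ry@6 = +588.9233 N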